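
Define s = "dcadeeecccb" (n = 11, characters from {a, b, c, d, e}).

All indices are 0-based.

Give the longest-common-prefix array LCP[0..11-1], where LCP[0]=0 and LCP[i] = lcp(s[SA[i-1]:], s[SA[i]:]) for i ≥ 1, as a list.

rank→(start, suffix):
  0 → (2, 'adeeecccb')
  1 → (10, 'b')
  2 → (1, 'cadeeecccb')
  3 → (9, 'cb')
  4 → (8, 'ccb')
  5 → (7, 'cccb')
  6 → (0, 'dcadeeecccb')
  7 → (3, 'deeecccb')
  8 → (6, 'ecccb')
  9 → (5, 'eecccb')
  10 → (4, 'eeecccb')

SA = [2, 10, 1, 9, 8, 7, 0, 3, 6, 5, 4]
rank  pair      lcp
   1  s[2:],s[10:]  0  ''
   2  s[10:],s[1:]  0  ''
   3  s[1:],s[9:]  1  'c'
   4  s[9:],s[8:]  1  'c'
   5  s[8:],s[7:]  2  'cc'
   6  s[7:],s[0:]  0  ''
   7  s[0:],s[3:]  1  'd'
   8  s[3:],s[6:]  0  ''
   9  s[6:],s[5:]  1  'e'
  10  s[5:],s[4:]  2  'ee'

[0, 0, 0, 1, 1, 2, 0, 1, 0, 1, 2]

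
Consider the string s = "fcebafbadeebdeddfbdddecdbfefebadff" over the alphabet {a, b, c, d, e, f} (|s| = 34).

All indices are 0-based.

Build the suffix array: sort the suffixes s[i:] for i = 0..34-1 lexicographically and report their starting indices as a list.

[7, 30, 4, 6, 29, 3, 17, 11, 24, 22, 1, 23, 18, 19, 14, 20, 12, 8, 15, 31, 28, 2, 10, 21, 13, 9, 26, 33, 5, 16, 0, 27, 25, 32]

rank→(start, suffix):
  0 → (7, 'adeebdeddfbdddecdbfefebadff')
  1 → (30, 'adff')
  2 → (4, 'afbadeebdeddfbdddecdbfefebadff')
  3 → (6, 'badeebdeddfbdddecdbfefebadff')
  4 → (29, 'badff')
  5 → (3, 'bafbadeebdeddfbdddecdbfefebadff')
  6 → (17, 'bdddecdbfefebadff')
  7 → (11, 'bdeddfbdddecdbfefebadff')
  8 → (24, 'bfefebadff')
  9 → (22, 'cdbfefebadff')
  10 → (1, 'cebafbadeebdeddfbdddecdbfefebadff')
  11 → (23, 'dbfefebadff')
  12 → (18, 'dddecdbfefebadff')
  13 → (19, 'ddecdbfefebadff')
  14 → (14, 'ddfbdddecdbfefebadff')
  15 → (20, 'decdbfefebadff')
  16 → (12, 'deddfbdddecdbfefebadff')
  17 → (8, 'deebdeddfbdddecdbfefebadff')
  18 → (15, 'dfbdddecdbfefebadff')
  19 → (31, 'dff')
  20 → (28, 'ebadff')
  21 → (2, 'ebafbadeebdeddfbdddecdbfefebadff')
  22 → (10, 'ebdeddfbdddecdbfefebadff')
  23 → (21, 'ecdbfefebadff')
  24 → (13, 'eddfbdddecdbfefebadff')
  25 → (9, 'eebdeddfbdddecdbfefebadff')
  26 → (26, 'efebadff')
  27 → (33, 'f')
  28 → (5, 'fbadeebdeddfbdddecdbfefebadff')
  29 → (16, 'fbdddecdbfefebadff')
  30 → (0, 'fcebafbadeebdeddfbdddecdbfefebadff')
  31 → (27, 'febadff')
  32 → (25, 'fefebadff')
  33 → (32, 'ff')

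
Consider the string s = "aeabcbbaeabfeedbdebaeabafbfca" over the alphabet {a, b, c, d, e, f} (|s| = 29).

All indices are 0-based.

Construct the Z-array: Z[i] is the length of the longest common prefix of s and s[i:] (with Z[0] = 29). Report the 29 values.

[29, 0, 1, 0, 0, 0, 0, 4, 0, 1, 0, 0, 0, 0, 0, 0, 0, 0, 0, 4, 0, 1, 0, 1, 0, 0, 0, 0, 1]

Z[0]=29
i=1: i≥r, start 0; Z[1]=0
i=2: i≥r, start 0; Z[2]=1 grow→box=[2,3)
i=3: i≥r, start 0; Z[3]=0
i=4: i≥r, start 0; Z[4]=0
i=5: i≥r, start 0; Z[5]=0
i=6: i≥r, start 0; Z[6]=0
i=7: i≥r, start 0; Z[7]=4 grow→box=[7,11)
i=8: min(r-i=3, Z[1]=0)=0; Z[8]=0
i=9: min(r-i=2, Z[2]=1)=1; Z[9]=1
i=10: min(r-i=1, Z[3]=0)=0; Z[10]=0
i=11: i≥r, start 0; Z[11]=0
i=12: i≥r, start 0; Z[12]=0
i=13: i≥r, start 0; Z[13]=0
i=14: i≥r, start 0; Z[14]=0
i=15: i≥r, start 0; Z[15]=0
i=16: i≥r, start 0; Z[16]=0
i=17: i≥r, start 0; Z[17]=0
i=18: i≥r, start 0; Z[18]=0
i=19: i≥r, start 0; Z[19]=4 grow→box=[19,23)
i=20: min(r-i=3, Z[1]=0)=0; Z[20]=0
i=21: min(r-i=2, Z[2]=1)=1; Z[21]=1
i=22: min(r-i=1, Z[3]=0)=0; Z[22]=0
i=23: i≥r, start 0; Z[23]=1 grow→box=[23,24)
i=24: i≥r, start 0; Z[24]=0
i=25: i≥r, start 0; Z[25]=0
i=26: i≥r, start 0; Z[26]=0
i=27: i≥r, start 0; Z[27]=0
i=28: i≥r, start 0; Z[28]=1 grow→box=[28,29)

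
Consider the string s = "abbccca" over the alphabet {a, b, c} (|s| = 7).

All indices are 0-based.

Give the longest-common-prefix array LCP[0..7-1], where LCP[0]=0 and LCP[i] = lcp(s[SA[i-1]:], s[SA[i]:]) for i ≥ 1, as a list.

[0, 1, 0, 1, 0, 1, 2]

rank | idx | suffix
   0 |   6 | a
   1 |   0 | abbccca
   2 |   1 | bbccca
   3 |   2 | bccca
   4 |   5 | ca
   5 |   4 | cca
   6 |   3 | ccca

SA = [6, 0, 1, 2, 5, 4, 3]
[i] adj suffixes → lcp
  [1] 6/0 → 1 ('a')
  [2] 0/1 → 0 ('')
  [3] 1/2 → 1 ('b')
  [4] 2/5 → 0 ('')
  [5] 5/4 → 1 ('c')
  [6] 4/3 → 2 ('cc')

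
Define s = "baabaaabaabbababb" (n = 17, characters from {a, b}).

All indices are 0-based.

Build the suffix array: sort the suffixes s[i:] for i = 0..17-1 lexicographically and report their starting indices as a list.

[4, 1, 5, 8, 2, 6, 12, 14, 9, 16, 3, 0, 7, 11, 13, 15, 10]

rank | idx | suffix
   0 |   4 | aaabaabbababb
   1 |   1 | aabaaabaabbababb
   2 |   5 | aabaabbababb
   3 |   8 | aabbababb
   4 |   2 | abaaabaabbababb
   5 |   6 | abaabbababb
   6 |  12 | ababb
   7 |  14 | abb
   8 |   9 | abbababb
   9 |  16 | b
  10 |   3 | baaabaabbababb
  11 |   0 | baabaaabaabbababb
  12 |   7 | baabbababb
  13 |  11 | bababb
  14 |  13 | babb
  15 |  15 | bb
  16 |  10 | bbababb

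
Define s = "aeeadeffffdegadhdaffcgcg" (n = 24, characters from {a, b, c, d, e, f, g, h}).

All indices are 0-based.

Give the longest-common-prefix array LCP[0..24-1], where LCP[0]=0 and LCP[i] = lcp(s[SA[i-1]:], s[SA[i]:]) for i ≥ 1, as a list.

[0, 2, 1, 1, 0, 2, 0, 1, 2, 1, 0, 1, 1, 1, 0, 1, 1, 2, 2, 3, 0, 1, 1, 0]

rank→(start, suffix):
  0 → (3, 'adeffffdegadhdaffcgcg')
  1 → (13, 'adhdaffcgcg')
  2 → (0, 'aeeadeffffdegadhdaffcgcg')
  3 → (17, 'affcgcg')
  4 → (22, 'cg')
  5 → (20, 'cgcg')
  6 → (16, 'daffcgcg')
  7 → (4, 'deffffdegadhdaffcgcg')
  8 → (10, 'degadhdaffcgcg')
  9 → (14, 'dhdaffcgcg')
  10 → (2, 'eadeffffdegadhdaffcgcg')
  11 → (1, 'eeadeffffdegadhdaffcgcg')
  12 → (5, 'effffdegadhdaffcgcg')
  13 → (11, 'egadhdaffcgcg')
  14 → (19, 'fcgcg')
  15 → (9, 'fdegadhdaffcgcg')
  16 → (18, 'ffcgcg')
  17 → (8, 'ffdegadhdaffcgcg')
  18 → (7, 'fffdegadhdaffcgcg')
  19 → (6, 'ffffdegadhdaffcgcg')
  20 → (23, 'g')
  21 → (12, 'gadhdaffcgcg')
  22 → (21, 'gcg')
  23 → (15, 'hdaffcgcg')

SA = [3, 13, 0, 17, 22, 20, 16, 4, 10, 14, 2, 1, 5, 11, 19, 9, 18, 8, 7, 6, 23, 12, 21, 15]
[i] adj suffixes → lcp
  [1] 3/13 → 2 ('ad')
  [2] 13/0 → 1 ('a')
  [3] 0/17 → 1 ('a')
  [4] 17/22 → 0 ('')
  [5] 22/20 → 2 ('cg')
  [6] 20/16 → 0 ('')
  [7] 16/4 → 1 ('d')
  [8] 4/10 → 2 ('de')
  [9] 10/14 → 1 ('d')
  [10] 14/2 → 0 ('')
  [11] 2/1 → 1 ('e')
  [12] 1/5 → 1 ('e')
  [13] 5/11 → 1 ('e')
  [14] 11/19 → 0 ('')
  [15] 19/9 → 1 ('f')
  [16] 9/18 → 1 ('f')
  [17] 18/8 → 2 ('ff')
  [18] 8/7 → 2 ('ff')
  [19] 7/6 → 3 ('fff')
  [20] 6/23 → 0 ('')
  [21] 23/12 → 1 ('g')
  [22] 12/21 → 1 ('g')
  [23] 21/15 → 0 ('')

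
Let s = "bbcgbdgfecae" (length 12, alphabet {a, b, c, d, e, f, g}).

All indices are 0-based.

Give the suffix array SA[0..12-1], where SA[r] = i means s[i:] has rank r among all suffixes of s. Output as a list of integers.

rank→(start, suffix):
  0 → (10, 'ae')
  1 → (0, 'bbcgbdgfecae')
  2 → (1, 'bcgbdgfecae')
  3 → (4, 'bdgfecae')
  4 → (9, 'cae')
  5 → (2, 'cgbdgfecae')
  6 → (5, 'dgfecae')
  7 → (11, 'e')
  8 → (8, 'ecae')
  9 → (7, 'fecae')
  10 → (3, 'gbdgfecae')
  11 → (6, 'gfecae')

[10, 0, 1, 4, 9, 2, 5, 11, 8, 7, 3, 6]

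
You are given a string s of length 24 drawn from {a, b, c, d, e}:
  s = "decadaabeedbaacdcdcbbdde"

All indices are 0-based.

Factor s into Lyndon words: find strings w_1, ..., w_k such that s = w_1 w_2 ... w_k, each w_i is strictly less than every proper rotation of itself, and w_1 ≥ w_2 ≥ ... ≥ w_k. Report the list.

emit factor 1: 'de' (i=0, period=2)
emit factor 2: 'c' (i=2, period=1)
emit factor 3: 'ad' (i=3, period=2)
emit factor 4: 'aabeedbaacdcdcbbdde' (i=5, period=19)

["de", "c", "ad", "aabeedbaacdcdcbbdde"]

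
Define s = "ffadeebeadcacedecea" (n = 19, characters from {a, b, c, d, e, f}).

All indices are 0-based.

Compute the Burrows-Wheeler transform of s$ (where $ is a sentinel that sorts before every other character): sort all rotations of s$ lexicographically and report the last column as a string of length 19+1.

rank  rotation              last
    0  $ffadeebeadcacedecea  a
    1  a$ffadeebeadcacedece  e
    2  acedecea$ffadeebeadc  c
    3  adcacedecea$ffadeebe  e
    4  adeebeadcacedecea$ff  f
    5  beadcacedecea$ffadee  e
    6  cacedecea$ffadeebead  d
    7  cea$ffadeebeadcacede  e
    8  cedecea$ffadeebeadca  a
    9  dcacedecea$ffadeebea  a
   10  decea$ffadeebeadcace  e
   11  deebeadcacedecea$ffa  a
   12  ea$ffadeebeadcacedec  c
   13  eadcacedecea$ffadeeb  b
   14  ebeadcacedecea$ffade  e
   15  ecea$ffadeebeadcaced  d
   16  edecea$ffadeebeadcac  c
   17  eebeadcacedecea$ffad  d
   18  fadeebeadcacedecea$f  f
   19  ffadeebeadcacedecea$  $

aecefedeaaeacbedcdf$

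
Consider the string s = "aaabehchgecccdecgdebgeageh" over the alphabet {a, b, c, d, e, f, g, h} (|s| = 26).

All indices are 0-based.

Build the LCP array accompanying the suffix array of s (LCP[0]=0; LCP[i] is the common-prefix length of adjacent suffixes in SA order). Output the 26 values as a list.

sorted suffixes:
  #0 SA[0]=0  'aaabehchgecccdecgdebgeageh'
  #1 SA[1]=1  'aabehchgecccdecgdebgeageh'
  #2 SA[2]=2  'abehchgecccdecgdebgeageh'
  #3 SA[3]=22  'ageh'
  #4 SA[4]=3  'behchgecccdecgdebgeageh'
  #5 SA[5]=19  'bgeageh'
  #6 SA[6]=10  'cccdecgdebgeageh'
  #7 SA[7]=11  'ccdecgdebgeageh'
  #8 SA[8]=12  'cdecgdebgeageh'
  #9 SA[9]=15  'cgdebgeageh'
  #10 SA[10]=6  'chgecccdecgdebgeageh'
  #11 SA[11]=17  'debgeageh'
  #12 SA[12]=13  'decgdebgeageh'
  #13 SA[13]=21  'eageh'
  #14 SA[14]=18  'ebgeageh'
  #15 SA[15]=9  'ecccdecgdebgeageh'
  #16 SA[16]=14  'ecgdebgeageh'
  #17 SA[17]=24  'eh'
  #18 SA[18]=4  'ehchgecccdecgdebgeageh'
  #19 SA[19]=16  'gdebgeageh'
  #20 SA[20]=20  'geageh'
  #21 SA[21]=8  'gecccdecgdebgeageh'
  #22 SA[22]=23  'geh'
  #23 SA[23]=25  'h'
  #24 SA[24]=5  'hchgecccdecgdebgeageh'
  #25 SA[25]=7  'hgecccdecgdebgeageh'

SA = [0, 1, 2, 22, 3, 19, 10, 11, 12, 15, 6, 17, 13, 21, 18, 9, 14, 24, 4, 16, 20, 8, 23, 25, 5, 7]
i: (SA[i-1],SA[i]) lcp shared
  1: (0,1) 2 'aa'
  2: (1,2) 1 'a'
  3: (2,22) 1 'a'
  4: (22,3) 0 ''
  5: (3,19) 1 'b'
  6: (19,10) 0 ''
  7: (10,11) 2 'cc'
  8: (11,12) 1 'c'
  9: (12,15) 1 'c'
  10: (15,6) 1 'c'
  11: (6,17) 0 ''
  12: (17,13) 2 'de'
  13: (13,21) 0 ''
  14: (21,18) 1 'e'
  15: (18,9) 1 'e'
  16: (9,14) 2 'ec'
  17: (14,24) 1 'e'
  18: (24,4) 2 'eh'
  19: (4,16) 0 ''
  20: (16,20) 1 'g'
  21: (20,8) 2 'ge'
  22: (8,23) 2 'ge'
  23: (23,25) 0 ''
  24: (25,5) 1 'h'
  25: (5,7) 1 'h'

[0, 2, 1, 1, 0, 1, 0, 2, 1, 1, 1, 0, 2, 0, 1, 1, 2, 1, 2, 0, 1, 2, 2, 0, 1, 1]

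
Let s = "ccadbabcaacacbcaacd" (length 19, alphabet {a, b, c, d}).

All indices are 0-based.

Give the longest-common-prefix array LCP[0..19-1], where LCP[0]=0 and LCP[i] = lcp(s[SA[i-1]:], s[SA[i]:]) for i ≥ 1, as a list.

[0, 3, 1, 1, 2, 2, 1, 0, 1, 5, 0, 4, 2, 2, 1, 1, 1, 0, 1]

rank | idx | suffix
   0 |   8 | aacacbcaacd
   1 |  15 | aacd
   2 |   5 | abcaacacbcaacd
   3 |   9 | acacbcaacd
   4 |  11 | acbcaacd
   5 |  16 | acd
   6 |   2 | adbabcaacacbcaacd
   7 |   4 | babcaacacbcaacd
   8 |   6 | bcaacacbcaacd
   9 |  13 | bcaacd
  10 |   7 | caacacbcaacd
  11 |  14 | caacd
  12 |  10 | cacbcaacd
  13 |   1 | cadbabcaacacbcaacd
  14 |  12 | cbcaacd
  15 |   0 | ccadbabcaacacbcaacd
  16 |  17 | cd
  17 |  18 | d
  18 |   3 | dbabcaacacbcaacd

SA = [8, 15, 5, 9, 11, 16, 2, 4, 6, 13, 7, 14, 10, 1, 12, 0, 17, 18, 3]
i: (SA[i-1],SA[i]) lcp shared
  1: (8,15) 3 'aac'
  2: (15,5) 1 'a'
  3: (5,9) 1 'a'
  4: (9,11) 2 'ac'
  5: (11,16) 2 'ac'
  6: (16,2) 1 'a'
  7: (2,4) 0 ''
  8: (4,6) 1 'b'
  9: (6,13) 5 'bcaac'
  10: (13,7) 0 ''
  11: (7,14) 4 'caac'
  12: (14,10) 2 'ca'
  13: (10,1) 2 'ca'
  14: (1,12) 1 'c'
  15: (12,0) 1 'c'
  16: (0,17) 1 'c'
  17: (17,18) 0 ''
  18: (18,3) 1 'd'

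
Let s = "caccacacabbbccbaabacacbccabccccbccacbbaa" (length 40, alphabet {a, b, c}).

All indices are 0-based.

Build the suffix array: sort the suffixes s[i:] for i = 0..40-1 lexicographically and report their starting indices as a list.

[39, 38, 15, 16, 8, 25, 6, 4, 18, 34, 20, 1, 37, 14, 17, 36, 9, 10, 22, 31, 11, 26, 7, 24, 5, 3, 33, 19, 0, 13, 35, 21, 30, 23, 2, 32, 12, 29, 28, 27]

rank→(start, suffix):
  0 → (39, 'a')
  1 → (38, 'aa')
  2 → (15, 'aabacacbccabccccbccacbbaa')
  3 → (16, 'abacacbccabccccbccacbbaa')
  4 → (8, 'abbbccbaabacacbccabccccbccacbbaa')
  5 → (25, 'abccccbccacbbaa')
  6 → (6, 'acabbbccbaabacacbccabccccbccacbbaa')
  7 → (4, 'acacabbbccbaabacacbccabccccbccacbbaa')
  8 → (18, 'acacbccabccccbccacbbaa')
  9 → (34, 'acbbaa')
  10 → (20, 'acbccabccccbccacbbaa')
  11 → (1, 'accacacabbbccbaabacacbccabccccbccacbbaa')
  12 → (37, 'baa')
  13 → (14, 'baabacacbccabccccbccacbbaa')
  14 → (17, 'bacacbccabccccbccacbbaa')
  15 → (36, 'bbaa')
  16 → (9, 'bbbccbaabacacbccabccccbccacbbaa')
  17 → (10, 'bbccbaabacacbccabccccbccacbbaa')
  18 → (22, 'bccabccccbccacbbaa')
  19 → (31, 'bccacbbaa')
  20 → (11, 'bccbaabacacbccabccccbccacbbaa')
  21 → (26, 'bccccbccacbbaa')
  22 → (7, 'cabbbccbaabacacbccabccccbccacbbaa')
  23 → (24, 'cabccccbccacbbaa')
  24 → (5, 'cacabbbccbaabacacbccabccccbccacbbaa')
  25 → (3, 'cacacabbbccbaabacacbccabccccbccacbbaa')
  26 → (33, 'cacbbaa')
  27 → (19, 'cacbccabccccbccacbbaa')
  28 → (0, 'caccacacabbbccbaabacacbccabccccbccacbbaa')
  29 → (13, 'cbaabacacbccabccccbccacbbaa')
  30 → (35, 'cbbaa')
  31 → (21, 'cbccabccccbccacbbaa')
  32 → (30, 'cbccacbbaa')
  33 → (23, 'ccabccccbccacbbaa')
  34 → (2, 'ccacacabbbccbaabacacbccabccccbccacbbaa')
  35 → (32, 'ccacbbaa')
  36 → (12, 'ccbaabacacbccabccccbccacbbaa')
  37 → (29, 'ccbccacbbaa')
  38 → (28, 'cccbccacbbaa')
  39 → (27, 'ccccbccacbbaa')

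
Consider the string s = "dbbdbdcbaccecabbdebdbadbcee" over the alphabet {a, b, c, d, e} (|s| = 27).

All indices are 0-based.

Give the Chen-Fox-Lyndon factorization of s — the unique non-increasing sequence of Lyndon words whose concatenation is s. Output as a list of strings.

["d", "bbdbdc", "b", "accec", "abbdebdbadbcee"]

emit factor 1: 'd' (i=0, period=1)
emit factor 2: 'bbdbdc' (i=1, period=6)
emit factor 3: 'b' (i=7, period=1)
emit factor 4: 'accec' (i=8, period=5)
emit factor 5: 'abbdebdbadbcee' (i=13, period=14)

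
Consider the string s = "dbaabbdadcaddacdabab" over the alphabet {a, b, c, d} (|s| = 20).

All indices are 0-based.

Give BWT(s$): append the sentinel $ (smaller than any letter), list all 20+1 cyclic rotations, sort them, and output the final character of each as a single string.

bbbdaddcadaabdacdb$aa

rank  rotation               last
    0  $dbaabbdadcaddacdabab  b
    1  aabbdadcaddacdabab$db  b
    2  ab$dbaabbdadcaddacdab  b
    3  abab$dbaabbdadcaddacd  d
    4  abbdadcaddacdabab$dba  a
    5  acdabab$dbaabbdadcadd  d
    6  adcaddacdabab$dbaabbd  d
    7  addacdabab$dbaabbdadc  c
    8  b$dbaabbdadcaddacdaba  a
    9  baabbdadcaddacdabab$d  d
   10  bab$dbaabbdadcaddacda  a
   11  bbdadcaddacdabab$dbaa  a
   12  bdadcaddacdabab$dbaab  b
   13  caddacdabab$dbaabbdad  d
   14  cdabab$dbaabbdadcadda  a
   15  dabab$dbaabbdadcaddac  c
   16  dacdabab$dbaabbdadcad  d
   17  dadcaddacdabab$dbaabb  b
   18  dbaabbdadcaddacdabab$  $
   19  dcaddacdabab$dbaabbda  a
   20  ddacdabab$dbaabbdadca  a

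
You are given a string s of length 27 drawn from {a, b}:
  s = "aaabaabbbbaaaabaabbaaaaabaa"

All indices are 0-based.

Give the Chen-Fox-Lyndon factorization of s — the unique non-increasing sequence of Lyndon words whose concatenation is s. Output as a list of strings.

["aaabaabbbb", "aaaabaabb", "aaaaab", "a", "a"]

emit factor 1: 'aaabaabbbb' (i=0, period=10)
emit factor 2: 'aaaabaabb' (i=10, period=9)
emit factor 3: 'aaaaab' (i=19, period=6)
emit factor 4: 'a' (i=25, period=1)
emit factor 5: 'a' (i=26, period=1)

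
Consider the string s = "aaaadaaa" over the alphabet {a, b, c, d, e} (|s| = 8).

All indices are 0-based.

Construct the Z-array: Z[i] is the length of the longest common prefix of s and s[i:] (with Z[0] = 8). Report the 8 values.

Z[0]=8
i=1: i≥r, start 0; Z[1]=3 extend→box=[1,4)
i=2: min(r-i=2, Z[1]=3)=2; Z[2]=2
i=3: min(r-i=1, Z[2]=2)=1; Z[3]=1
i=4: i≥r, start 0; Z[4]=0
i=5: i≥r, start 0; Z[5]=3 extend→box=[5,8)
i=6: min(r-i=2, Z[1]=3)=2; Z[6]=2
i=7: min(r-i=1, Z[2]=2)=1; Z[7]=1

[8, 3, 2, 1, 0, 3, 2, 1]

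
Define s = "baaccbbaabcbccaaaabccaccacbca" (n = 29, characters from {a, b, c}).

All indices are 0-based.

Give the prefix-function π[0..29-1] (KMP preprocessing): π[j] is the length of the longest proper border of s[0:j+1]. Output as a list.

[0, 0, 0, 0, 0, 1, 1, 2, 3, 1, 0, 1, 0, 0, 0, 0, 0, 0, 1, 0, 0, 0, 0, 0, 0, 0, 1, 0, 0]

π[0] = 0
j=1 s[j]='a': π[1]=0 (border '')
j=2 s[j]='a': π[2]=0 (border '')
j=3 s[j]='c': π[3]=0 (border '')
j=4 s[j]='c': π[4]=0 (border '')
j=5 s[j]='b': π[5]=1 (border 'b')
j=6 s[j]='b': k: 1→0; π[6]=1 (border 'b')
j=7 s[j]='a': π[7]=2 (border 'ba')
j=8 s[j]='a': π[8]=3 (border 'baa')
j=9 s[j]='b': k: 3→0; π[9]=1 (border 'b')
j=10 s[j]='c': k: 1→0; π[10]=0 (border '')
j=11 s[j]='b': π[11]=1 (border 'b')
j=12 s[j]='c': k: 1→0; π[12]=0 (border '')
j=13 s[j]='c': π[13]=0 (border '')
j=14 s[j]='a': π[14]=0 (border '')
j=15 s[j]='a': π[15]=0 (border '')
j=16 s[j]='a': π[16]=0 (border '')
j=17 s[j]='a': π[17]=0 (border '')
j=18 s[j]='b': π[18]=1 (border 'b')
j=19 s[j]='c': k: 1→0; π[19]=0 (border '')
j=20 s[j]='c': π[20]=0 (border '')
j=21 s[j]='a': π[21]=0 (border '')
j=22 s[j]='c': π[22]=0 (border '')
j=23 s[j]='c': π[23]=0 (border '')
j=24 s[j]='a': π[24]=0 (border '')
j=25 s[j]='c': π[25]=0 (border '')
j=26 s[j]='b': π[26]=1 (border 'b')
j=27 s[j]='c': k: 1→0; π[27]=0 (border '')
j=28 s[j]='a': π[28]=0 (border '')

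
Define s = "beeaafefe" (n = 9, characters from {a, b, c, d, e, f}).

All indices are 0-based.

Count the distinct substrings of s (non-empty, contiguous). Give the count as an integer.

39

rank | idx | suffix
   0 |   3 | aafefe
   1 |   4 | afefe
   2 |   0 | beeaafefe
   3 |   8 | e
   4 |   2 | eaafefe
   5 |   1 | eeaafefe
   6 |   6 | efe
   7 |   7 | fe
   8 |   5 | fefe

SA = [3, 4, 0, 8, 2, 1, 6, 7, 5]
i: (SA[i-1],SA[i]) lcp shared
  1: (3,4) 1 'a'
  2: (4,0) 0 ''
  3: (0,8) 0 ''
  4: (8,2) 1 'e'
  5: (2,1) 1 'e'
  6: (1,6) 1 'e'
  7: (6,7) 0 ''
  8: (7,5) 2 'fe'

n(n+1)/2 = 9·10/2 = 45
Σ LCP = 0 + 1 + 0 + 0 + 1 + 1 + 1 + 0 + 2 = 6
distinct = 45 − 6 = 39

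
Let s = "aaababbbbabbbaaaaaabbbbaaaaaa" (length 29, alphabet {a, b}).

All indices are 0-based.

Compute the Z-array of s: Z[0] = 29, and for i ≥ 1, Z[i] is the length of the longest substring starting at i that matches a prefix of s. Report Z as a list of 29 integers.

Z[0]=29
i=1: i≥r, start 0; Z[1]=2 extend→box=[1,3)
i=2: min(r-i=1, Z[1]=2)=1; Z[2]=1
i=3: i≥r, start 0; Z[3]=0
i=4: i≥r, start 0; Z[4]=1 extend→box=[4,5)
i=5: i≥r, start 0; Z[5]=0
i=6: i≥r, start 0; Z[6]=0
i=7: i≥r, start 0; Z[7]=0
i=8: i≥r, start 0; Z[8]=0
i=9: i≥r, start 0; Z[9]=1 extend→box=[9,10)
i=10: i≥r, start 0; Z[10]=0
i=11: i≥r, start 0; Z[11]=0
i=12: i≥r, start 0; Z[12]=0
i=13: i≥r, start 0; Z[13]=3 extend→box=[13,16)
i=14: min(r-i=2, Z[1]=2)=2; Z[14]=3 extend→box=[14,17)
i=15: min(r-i=2, Z[1]=2)=2; Z[15]=3 extend→box=[15,18)
i=16: min(r-i=2, Z[1]=2)=2; Z[16]=4 extend→box=[16,20)
i=17: min(r-i=3, Z[1]=2)=2; Z[17]=2
i=18: min(r-i=2, Z[2]=1)=1; Z[18]=1
i=19: min(r-i=1, Z[3]=0)=0; Z[19]=0
i=20: i≥r, start 0; Z[20]=0
i=21: i≥r, start 0; Z[21]=0
i=22: i≥r, start 0; Z[22]=0
i=23: i≥r, start 0; Z[23]=3 extend→box=[23,26)
i=24: min(r-i=2, Z[1]=2)=2; Z[24]=3 extend→box=[24,27)
i=25: min(r-i=2, Z[1]=2)=2; Z[25]=3 extend→box=[25,28)
i=26: min(r-i=2, Z[1]=2)=2; Z[26]=3 extend→box=[26,29)
i=27: min(r-i=2, Z[1]=2)=2; Z[27]=2
i=28: min(r-i=1, Z[2]=1)=1; Z[28]=1

[29, 2, 1, 0, 1, 0, 0, 0, 0, 1, 0, 0, 0, 3, 3, 3, 4, 2, 1, 0, 0, 0, 0, 3, 3, 3, 3, 2, 1]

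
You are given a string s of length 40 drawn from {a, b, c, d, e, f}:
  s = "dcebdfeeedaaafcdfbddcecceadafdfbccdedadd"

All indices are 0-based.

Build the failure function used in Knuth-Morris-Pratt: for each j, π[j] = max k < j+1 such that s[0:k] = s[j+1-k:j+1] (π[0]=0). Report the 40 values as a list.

[0, 0, 0, 0, 1, 0, 0, 0, 0, 1, 0, 0, 0, 0, 0, 1, 0, 0, 1, 1, 2, 3, 0, 0, 0, 0, 1, 0, 0, 1, 0, 0, 0, 0, 1, 0, 1, 0, 1, 1]

π[0] = 0
j=1 s[j]='c': π[1]=0 (border '')
j=2 s[j]='e': π[2]=0 (border '')
j=3 s[j]='b': π[3]=0 (border '')
j=4 s[j]='d': π[4]=1 (border 'd')
j=5 s[j]='f': k: 1→0; π[5]=0 (border '')
j=6 s[j]='e': π[6]=0 (border '')
j=7 s[j]='e': π[7]=0 (border '')
j=8 s[j]='e': π[8]=0 (border '')
j=9 s[j]='d': π[9]=1 (border 'd')
j=10 s[j]='a': k: 1→0; π[10]=0 (border '')
j=11 s[j]='a': π[11]=0 (border '')
j=12 s[j]='a': π[12]=0 (border '')
j=13 s[j]='f': π[13]=0 (border '')
j=14 s[j]='c': π[14]=0 (border '')
j=15 s[j]='d': π[15]=1 (border 'd')
j=16 s[j]='f': k: 1→0; π[16]=0 (border '')
j=17 s[j]='b': π[17]=0 (border '')
j=18 s[j]='d': π[18]=1 (border 'd')
j=19 s[j]='d': k: 1→0; π[19]=1 (border 'd')
j=20 s[j]='c': π[20]=2 (border 'dc')
j=21 s[j]='e': π[21]=3 (border 'dce')
j=22 s[j]='c': k: 3→0; π[22]=0 (border '')
j=23 s[j]='c': π[23]=0 (border '')
j=24 s[j]='e': π[24]=0 (border '')
j=25 s[j]='a': π[25]=0 (border '')
j=26 s[j]='d': π[26]=1 (border 'd')
j=27 s[j]='a': k: 1→0; π[27]=0 (border '')
j=28 s[j]='f': π[28]=0 (border '')
j=29 s[j]='d': π[29]=1 (border 'd')
j=30 s[j]='f': k: 1→0; π[30]=0 (border '')
j=31 s[j]='b': π[31]=0 (border '')
j=32 s[j]='c': π[32]=0 (border '')
j=33 s[j]='c': π[33]=0 (border '')
j=34 s[j]='d': π[34]=1 (border 'd')
j=35 s[j]='e': k: 1→0; π[35]=0 (border '')
j=36 s[j]='d': π[36]=1 (border 'd')
j=37 s[j]='a': k: 1→0; π[37]=0 (border '')
j=38 s[j]='d': π[38]=1 (border 'd')
j=39 s[j]='d': k: 1→0; π[39]=1 (border 'd')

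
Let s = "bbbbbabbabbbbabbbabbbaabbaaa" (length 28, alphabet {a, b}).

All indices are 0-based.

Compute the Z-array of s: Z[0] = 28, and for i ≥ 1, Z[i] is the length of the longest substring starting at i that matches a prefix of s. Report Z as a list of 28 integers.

Z[0]=28
i=1: outside box; Z[1]=4 grow→box=[1,5)
i=2: min(r-i=3, Z[1]=4)=3; Z[2]=3
i=3: min(r-i=2, Z[2]=3)=2; Z[3]=2
i=4: min(r-i=1, Z[3]=2)=1; Z[4]=1
i=5: outside box; Z[5]=0
i=6: outside box; Z[6]=2 grow→box=[6,8)
i=7: min(r-i=1, Z[1]=4)=1; Z[7]=1
i=8: outside box; Z[8]=0
i=9: outside box; Z[9]=4 grow→box=[9,13)
i=10: min(r-i=3, Z[1]=4)=3; Z[10]=3
i=11: min(r-i=2, Z[2]=3)=2; Z[11]=2
i=12: min(r-i=1, Z[3]=2)=1; Z[12]=1
i=13: outside box; Z[13]=0
i=14: outside box; Z[14]=3 grow→box=[14,17)
i=15: min(r-i=2, Z[1]=4)=2; Z[15]=2
i=16: min(r-i=1, Z[2]=3)=1; Z[16]=1
i=17: outside box; Z[17]=0
i=18: outside box; Z[18]=3 grow→box=[18,21)
i=19: min(r-i=2, Z[1]=4)=2; Z[19]=2
i=20: min(r-i=1, Z[2]=3)=1; Z[20]=1
i=21: outside box; Z[21]=0
i=22: outside box; Z[22]=0
i=23: outside box; Z[23]=2 grow→box=[23,25)
i=24: min(r-i=1, Z[1]=4)=1; Z[24]=1
i=25: outside box; Z[25]=0
i=26: outside box; Z[26]=0
i=27: outside box; Z[27]=0

[28, 4, 3, 2, 1, 0, 2, 1, 0, 4, 3, 2, 1, 0, 3, 2, 1, 0, 3, 2, 1, 0, 0, 2, 1, 0, 0, 0]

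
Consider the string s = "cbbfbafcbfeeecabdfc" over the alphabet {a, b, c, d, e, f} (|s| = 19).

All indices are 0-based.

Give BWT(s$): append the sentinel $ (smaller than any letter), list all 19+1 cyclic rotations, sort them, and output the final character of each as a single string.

rank  rotation              last
    0  $cbbfbafcbfeeecabdfc  c
    1  abdfc$cbbfbafcbfeeec  c
    2  afcbfeeecabdfc$cbbfb  b
    3  bafcbfeeecabdfc$cbbf  f
    4  bbfbafcbfeeecabdfc$c  c
    5  bdfc$cbbfbafcbfeeeca  a
    6  bfbafcbfeeecabdfc$cb  b
    7  bfeeecabdfc$cbbfbafc  c
    8  c$cbbfbafcbfeeecabdf  f
    9  cabdfc$cbbfbafcbfeee  e
   10  cbbfbafcbfeeecabdfc$  $
   11  cbfeeecabdfc$cbbfbaf  f
   12  dfc$cbbfbafcbfeeecab  b
   13  ecabdfc$cbbfbafcbfee  e
   14  eecabdfc$cbbfbafcbfe  e
   15  eeecabdfc$cbbfbafcbf  f
   16  fbafcbfeeecabdfc$cbb  b
   17  fc$cbbfbafcbfeeecabd  d
   18  fcbfeeecabdfc$cbbfba  a
   19  feeecabdfc$cbbfbafcb  b

ccbfcabcfe$fbeefbdab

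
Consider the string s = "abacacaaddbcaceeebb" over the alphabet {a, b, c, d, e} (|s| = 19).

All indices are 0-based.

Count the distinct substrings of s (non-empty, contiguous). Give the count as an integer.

169

sorted suffixes:
  #0 SA[0]=6  'aaddbcaceeebb'
  #1 SA[1]=0  'abacacaaddbcaceeebb'
  #2 SA[2]=4  'acaaddbcaceeebb'
  #3 SA[3]=2  'acacaaddbcaceeebb'
  #4 SA[4]=12  'aceeebb'
  #5 SA[5]=7  'addbcaceeebb'
  #6 SA[6]=18  'b'
  #7 SA[7]=1  'bacacaaddbcaceeebb'
  #8 SA[8]=17  'bb'
  #9 SA[9]=10  'bcaceeebb'
  #10 SA[10]=5  'caaddbcaceeebb'
  #11 SA[11]=3  'cacaaddbcaceeebb'
  #12 SA[12]=11  'caceeebb'
  #13 SA[13]=13  'ceeebb'
  #14 SA[14]=9  'dbcaceeebb'
  #15 SA[15]=8  'ddbcaceeebb'
  #16 SA[16]=16  'ebb'
  #17 SA[17]=15  'eebb'
  #18 SA[18]=14  'eeebb'

SA = [6, 0, 4, 2, 12, 7, 18, 1, 17, 10, 5, 3, 11, 13, 9, 8, 16, 15, 14]
i: (SA[i-1],SA[i]) lcp shared
  1: (6,0) 1 'a'
  2: (0,4) 1 'a'
  3: (4,2) 3 'aca'
  4: (2,12) 2 'ac'
  5: (12,7) 1 'a'
  6: (7,18) 0 ''
  7: (18,1) 1 'b'
  8: (1,17) 1 'b'
  9: (17,10) 1 'b'
  10: (10,5) 0 ''
  11: (5,3) 2 'ca'
  12: (3,11) 3 'cac'
  13: (11,13) 1 'c'
  14: (13,9) 0 ''
  15: (9,8) 1 'd'
  16: (8,16) 0 ''
  17: (16,15) 1 'e'
  18: (15,14) 2 'ee'

n(n+1)/2 = 19·20/2 = 190
Σ LCP = 0 + 1 + 1 + 3 + 2 + 1 + 0 + 1 + 1 + 1 + 0 + 2 + 3 + 1 + 0 + 1 + 0 + 1 + 2 = 21
distinct = 190 − 21 = 169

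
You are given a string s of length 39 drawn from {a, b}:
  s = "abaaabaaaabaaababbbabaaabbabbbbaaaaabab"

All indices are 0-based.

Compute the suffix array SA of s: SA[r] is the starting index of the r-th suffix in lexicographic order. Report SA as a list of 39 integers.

rank→(start, suffix):
  0 → (31, 'aaaaabab')
  1 → (6, 'aaaabaaababbbabaaabbabbbbaaaaabab')
  2 → (32, 'aaaabab')
  3 → (2, 'aaabaaaabaaababbbabaaabbabbbbaaaaabab')
  4 → (7, 'aaabaaababbbabaaabbabbbbaaaaabab')
  5 → (33, 'aaabab')
  6 → (11, 'aaababbbabaaabbabbbbaaaaabab')
  7 → (21, 'aaabbabbbbaaaaabab')
  8 → (3, 'aabaaaabaaababbbabaaabbabbbbaaaaabab')
  9 → (8, 'aabaaababbbabaaabbabbbbaaaaabab')
  10 → (34, 'aabab')
  11 → (12, 'aababbbabaaabbabbbbaaaaabab')
  12 → (22, 'aabbabbbbaaaaabab')
  13 → (37, 'ab')
  14 → (4, 'abaaaabaaababbbabaaabbabbbbaaaaabab')
  15 → (0, 'abaaabaaaabaaababbbabaaabbabbbbaaaaabab')
  16 → (9, 'abaaababbbabaaabbabbbbaaaaabab')
  17 → (19, 'abaaabbabbbbaaaaabab')
  18 → (35, 'abab')
  19 → (13, 'ababbbabaaabbabbbbaaaaabab')
  20 → (23, 'abbabbbbaaaaabab')
  21 → (15, 'abbbabaaabbabbbbaaaaabab')
  22 → (26, 'abbbbaaaaabab')
  23 → (38, 'b')
  24 → (30, 'baaaaabab')
  25 → (5, 'baaaabaaababbbabaaabbabbbbaaaaabab')
  26 → (1, 'baaabaaaabaaababbbabaaabbabbbbaaaaabab')
  27 → (10, 'baaababbbabaaabbabbbbaaaaabab')
  28 → (20, 'baaabbabbbbaaaaabab')
  29 → (36, 'bab')
  30 → (18, 'babaaabbabbbbaaaaabab')
  31 → (14, 'babbbabaaabbabbbbaaaaabab')
  32 → (25, 'babbbbaaaaabab')
  33 → (29, 'bbaaaaabab')
  34 → (17, 'bbabaaabbabbbbaaaaabab')
  35 → (24, 'bbabbbbaaaaabab')
  36 → (28, 'bbbaaaaabab')
  37 → (16, 'bbbabaaabbabbbbaaaaabab')
  38 → (27, 'bbbbaaaaabab')

[31, 6, 32, 2, 7, 33, 11, 21, 3, 8, 34, 12, 22, 37, 4, 0, 9, 19, 35, 13, 23, 15, 26, 38, 30, 5, 1, 10, 20, 36, 18, 14, 25, 29, 17, 24, 28, 16, 27]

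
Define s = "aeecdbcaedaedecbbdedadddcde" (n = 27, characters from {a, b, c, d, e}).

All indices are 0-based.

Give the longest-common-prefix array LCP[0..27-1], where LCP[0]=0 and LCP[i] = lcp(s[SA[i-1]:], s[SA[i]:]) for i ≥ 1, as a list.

[0, 1, 3, 2, 0, 1, 1, 0, 1, 1, 2, 0, 2, 1, 1, 1, 2, 1, 2, 2, 0, 1, 2, 1, 3, 2, 1]

sorted suffixes:
  #0 SA[0]=20  'adddcde'
  #1 SA[1]=7  'aedaedecbbdedadddcde'
  #2 SA[2]=10  'aedecbbdedadddcde'
  #3 SA[3]=0  'aeecdbcaedaedecbbdedadddcde'
  #4 SA[4]=15  'bbdedadddcde'
  #5 SA[5]=5  'bcaedaedecbbdedadddcde'
  #6 SA[6]=16  'bdedadddcde'
  #7 SA[7]=6  'caedaedecbbdedadddcde'
  #8 SA[8]=14  'cbbdedadddcde'
  #9 SA[9]=3  'cdbcaedaedecbbdedadddcde'
  #10 SA[10]=24  'cde'
  #11 SA[11]=19  'dadddcde'
  #12 SA[12]=9  'daedecbbdedadddcde'
  #13 SA[13]=4  'dbcaedaedecbbdedadddcde'
  #14 SA[14]=23  'dcde'
  #15 SA[15]=22  'ddcde'
  #16 SA[16]=21  'dddcde'
  #17 SA[17]=25  'de'
  #18 SA[18]=12  'decbbdedadddcde'
  #19 SA[19]=17  'dedadddcde'
  #20 SA[20]=26  'e'
  #21 SA[21]=13  'ecbbdedadddcde'
  #22 SA[22]=2  'ecdbcaedaedecbbdedadddcde'
  #23 SA[23]=18  'edadddcde'
  #24 SA[24]=8  'edaedecbbdedadddcde'
  #25 SA[25]=11  'edecbbdedadddcde'
  #26 SA[26]=1  'eecdbcaedaedecbbdedadddcde'

SA = [20, 7, 10, 0, 15, 5, 16, 6, 14, 3, 24, 19, 9, 4, 23, 22, 21, 25, 12, 17, 26, 13, 2, 18, 8, 11, 1]
rank  pair      lcp
   1  s[20:],s[7:]  1  'a'
   2  s[7:],s[10:]  3  'aed'
   3  s[10:],s[0:]  2  'ae'
   4  s[0:],s[15:]  0  ''
   5  s[15:],s[5:]  1  'b'
   6  s[5:],s[16:]  1  'b'
   7  s[16:],s[6:]  0  ''
   8  s[6:],s[14:]  1  'c'
   9  s[14:],s[3:]  1  'c'
  10  s[3:],s[24:]  2  'cd'
  11  s[24:],s[19:]  0  ''
  12  s[19:],s[9:]  2  'da'
  13  s[9:],s[4:]  1  'd'
  14  s[4:],s[23:]  1  'd'
  15  s[23:],s[22:]  1  'd'
  16  s[22:],s[21:]  2  'dd'
  17  s[21:],s[25:]  1  'd'
  18  s[25:],s[12:]  2  'de'
  19  s[12:],s[17:]  2  'de'
  20  s[17:],s[26:]  0  ''
  21  s[26:],s[13:]  1  'e'
  22  s[13:],s[2:]  2  'ec'
  23  s[2:],s[18:]  1  'e'
  24  s[18:],s[8:]  3  'eda'
  25  s[8:],s[11:]  2  'ed'
  26  s[11:],s[1:]  1  'e'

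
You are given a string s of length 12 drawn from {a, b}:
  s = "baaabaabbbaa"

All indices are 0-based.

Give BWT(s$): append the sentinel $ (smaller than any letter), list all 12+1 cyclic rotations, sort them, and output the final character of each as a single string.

aabbabaab$aba

rank  rotation       last
    0  $baaabaabbbaa  a
    1  a$baaabaabbba  a
    2  aa$baaabaabbb  b
    3  aaabaabbbaa$b  b
    4  aabaabbbaa$ba  a
    5  aabbbaa$baaab  b
    6  abaabbbaa$baa  a
    7  abbbaa$baaaba  a
    8  baa$baaabaabb  b
    9  baaabaabbbaa$  $
   10  baabbbaa$baaa  a
   11  bbaa$baaabaab  b
   12  bbbaa$baaabaa  a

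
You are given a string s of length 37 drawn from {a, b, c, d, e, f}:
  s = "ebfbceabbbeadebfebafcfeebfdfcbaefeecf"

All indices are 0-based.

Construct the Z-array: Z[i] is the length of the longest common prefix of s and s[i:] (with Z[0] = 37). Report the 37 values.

Z[0]=37
i=1: i≥r, start 0; Z[1]=0
i=2: i≥r, start 0; Z[2]=0
i=3: i≥r, start 0; Z[3]=0
i=4: i≥r, start 0; Z[4]=0
i=5: i≥r, start 0; Z[5]=1 grow→box=[5,6)
i=6: i≥r, start 0; Z[6]=0
i=7: i≥r, start 0; Z[7]=0
i=8: i≥r, start 0; Z[8]=0
i=9: i≥r, start 0; Z[9]=0
i=10: i≥r, start 0; Z[10]=1 grow→box=[10,11)
i=11: i≥r, start 0; Z[11]=0
i=12: i≥r, start 0; Z[12]=0
i=13: i≥r, start 0; Z[13]=3 grow→box=[13,16)
i=14: min(r-i=2, Z[1]=0)=0; Z[14]=0
i=15: min(r-i=1, Z[2]=0)=0; Z[15]=0
i=16: i≥r, start 0; Z[16]=2 grow→box=[16,18)
i=17: min(r-i=1, Z[1]=0)=0; Z[17]=0
i=18: i≥r, start 0; Z[18]=0
i=19: i≥r, start 0; Z[19]=0
i=20: i≥r, start 0; Z[20]=0
i=21: i≥r, start 0; Z[21]=0
i=22: i≥r, start 0; Z[22]=1 grow→box=[22,23)
i=23: i≥r, start 0; Z[23]=3 grow→box=[23,26)
i=24: min(r-i=2, Z[1]=0)=0; Z[24]=0
i=25: min(r-i=1, Z[2]=0)=0; Z[25]=0
i=26: i≥r, start 0; Z[26]=0
i=27: i≥r, start 0; Z[27]=0
i=28: i≥r, start 0; Z[28]=0
i=29: i≥r, start 0; Z[29]=0
i=30: i≥r, start 0; Z[30]=0
i=31: i≥r, start 0; Z[31]=1 grow→box=[31,32)
i=32: i≥r, start 0; Z[32]=0
i=33: i≥r, start 0; Z[33]=1 grow→box=[33,34)
i=34: i≥r, start 0; Z[34]=1 grow→box=[34,35)
i=35: i≥r, start 0; Z[35]=0
i=36: i≥r, start 0; Z[36]=0

[37, 0, 0, 0, 0, 1, 0, 0, 0, 0, 1, 0, 0, 3, 0, 0, 2, 0, 0, 0, 0, 0, 1, 3, 0, 0, 0, 0, 0, 0, 0, 1, 0, 1, 1, 0, 0]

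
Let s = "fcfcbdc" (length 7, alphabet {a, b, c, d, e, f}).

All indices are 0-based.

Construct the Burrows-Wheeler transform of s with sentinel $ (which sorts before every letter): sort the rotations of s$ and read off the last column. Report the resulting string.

ccdffbc$

rank  rotation  last
    0  $fcfcbdc  c
    1  bdc$fcfc  c
    2  c$fcfcbd  d
    3  cbdc$fcf  f
    4  cfcbdc$f  f
    5  dc$fcfcb  b
    6  fcbdc$fc  c
    7  fcfcbdc$  $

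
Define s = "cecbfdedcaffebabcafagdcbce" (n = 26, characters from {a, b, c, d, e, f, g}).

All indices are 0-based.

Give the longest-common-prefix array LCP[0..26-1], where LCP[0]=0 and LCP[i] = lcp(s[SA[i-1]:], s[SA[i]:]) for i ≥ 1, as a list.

[0, 1, 2, 1, 0, 1, 2, 1, 0, 3, 1, 2, 1, 2, 0, 2, 1, 0, 1, 1, 1, 0, 1, 1, 1, 0]

sorted suffixes:
  #0 SA[0]=14  'abcafagdcbce'
  #1 SA[1]=17  'afagdcbce'
  #2 SA[2]=9  'affebabcafagdcbce'
  #3 SA[3]=19  'agdcbce'
  #4 SA[4]=13  'babcafagdcbce'
  #5 SA[5]=15  'bcafagdcbce'
  #6 SA[6]=23  'bce'
  #7 SA[7]=3  'bfdedcaffebabcafagdcbce'
  #8 SA[8]=16  'cafagdcbce'
  #9 SA[9]=8  'caffebabcafagdcbce'
  #10 SA[10]=22  'cbce'
  #11 SA[11]=2  'cbfdedcaffebabcafagdcbce'
  #12 SA[12]=24  'ce'
  #13 SA[13]=0  'cecbfdedcaffebabcafagdcbce'
  #14 SA[14]=7  'dcaffebabcafagdcbce'
  #15 SA[15]=21  'dcbce'
  #16 SA[16]=5  'dedcaffebabcafagdcbce'
  #17 SA[17]=25  'e'
  #18 SA[18]=12  'ebabcafagdcbce'
  #19 SA[19]=1  'ecbfdedcaffebabcafagdcbce'
  #20 SA[20]=6  'edcaffebabcafagdcbce'
  #21 SA[21]=18  'fagdcbce'
  #22 SA[22]=4  'fdedcaffebabcafagdcbce'
  #23 SA[23]=11  'febabcafagdcbce'
  #24 SA[24]=10  'ffebabcafagdcbce'
  #25 SA[25]=20  'gdcbce'

SA = [14, 17, 9, 19, 13, 15, 23, 3, 16, 8, 22, 2, 24, 0, 7, 21, 5, 25, 12, 1, 6, 18, 4, 11, 10, 20]
rank  pair      lcp
   1  s[14:],s[17:]  1  'a'
   2  s[17:],s[9:]  2  'af'
   3  s[9:],s[19:]  1  'a'
   4  s[19:],s[13:]  0  ''
   5  s[13:],s[15:]  1  'b'
   6  s[15:],s[23:]  2  'bc'
   7  s[23:],s[3:]  1  'b'
   8  s[3:],s[16:]  0  ''
   9  s[16:],s[8:]  3  'caf'
  10  s[8:],s[22:]  1  'c'
  11  s[22:],s[2:]  2  'cb'
  12  s[2:],s[24:]  1  'c'
  13  s[24:],s[0:]  2  'ce'
  14  s[0:],s[7:]  0  ''
  15  s[7:],s[21:]  2  'dc'
  16  s[21:],s[5:]  1  'd'
  17  s[5:],s[25:]  0  ''
  18  s[25:],s[12:]  1  'e'
  19  s[12:],s[1:]  1  'e'
  20  s[1:],s[6:]  1  'e'
  21  s[6:],s[18:]  0  ''
  22  s[18:],s[4:]  1  'f'
  23  s[4:],s[11:]  1  'f'
  24  s[11:],s[10:]  1  'f'
  25  s[10:],s[20:]  0  ''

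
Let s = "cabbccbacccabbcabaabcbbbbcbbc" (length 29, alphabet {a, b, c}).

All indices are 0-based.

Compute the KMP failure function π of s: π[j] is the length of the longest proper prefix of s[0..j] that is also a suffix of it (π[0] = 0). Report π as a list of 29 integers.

[0, 0, 0, 0, 1, 1, 0, 0, 1, 1, 1, 2, 3, 4, 5, 2, 3, 0, 0, 0, 1, 0, 0, 0, 0, 1, 0, 0, 1]

π[0] = 0
j=1 s[j]='a': π[1]=0 (border '')
j=2 s[j]='b': π[2]=0 (border '')
j=3 s[j]='b': π[3]=0 (border '')
j=4 s[j]='c': π[4]=1 (border 'c')
j=5 s[j]='c': k: 1→0; π[5]=1 (border 'c')
j=6 s[j]='b': k: 1→0; π[6]=0 (border '')
j=7 s[j]='a': π[7]=0 (border '')
j=8 s[j]='c': π[8]=1 (border 'c')
j=9 s[j]='c': k: 1→0; π[9]=1 (border 'c')
j=10 s[j]='c': k: 1→0; π[10]=1 (border 'c')
j=11 s[j]='a': π[11]=2 (border 'ca')
j=12 s[j]='b': π[12]=3 (border 'cab')
j=13 s[j]='b': π[13]=4 (border 'cabb')
j=14 s[j]='c': π[14]=5 (border 'cabbc')
j=15 s[j]='a': k: 5→1; π[15]=2 (border 'ca')
j=16 s[j]='b': π[16]=3 (border 'cab')
j=17 s[j]='a': k: 3→0; π[17]=0 (border '')
j=18 s[j]='a': π[18]=0 (border '')
j=19 s[j]='b': π[19]=0 (border '')
j=20 s[j]='c': π[20]=1 (border 'c')
j=21 s[j]='b': k: 1→0; π[21]=0 (border '')
j=22 s[j]='b': π[22]=0 (border '')
j=23 s[j]='b': π[23]=0 (border '')
j=24 s[j]='b': π[24]=0 (border '')
j=25 s[j]='c': π[25]=1 (border 'c')
j=26 s[j]='b': k: 1→0; π[26]=0 (border '')
j=27 s[j]='b': π[27]=0 (border '')
j=28 s[j]='c': π[28]=1 (border 'c')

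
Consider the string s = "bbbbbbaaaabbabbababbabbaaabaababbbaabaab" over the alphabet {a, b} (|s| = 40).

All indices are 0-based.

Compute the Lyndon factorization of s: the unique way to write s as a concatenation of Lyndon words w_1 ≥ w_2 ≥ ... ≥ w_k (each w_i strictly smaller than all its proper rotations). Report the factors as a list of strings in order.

["b", "b", "b", "b", "b", "b", "aaaabbabbababbabbaaabaababbbaabaab"]

emit factor 1: 'b' (i=0, period=1)
emit factor 2: 'b' (i=1, period=1)
emit factor 3: 'b' (i=2, period=1)
emit factor 4: 'b' (i=3, period=1)
emit factor 5: 'b' (i=4, period=1)
emit factor 6: 'b' (i=5, period=1)
emit factor 7: 'aaaabbabbababbabbaaabaababbbaabaab' (i=6, period=34)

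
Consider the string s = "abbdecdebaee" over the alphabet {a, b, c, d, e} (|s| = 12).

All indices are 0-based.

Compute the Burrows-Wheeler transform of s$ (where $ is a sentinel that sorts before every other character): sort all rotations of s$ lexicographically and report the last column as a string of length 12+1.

rank  rotation       last
    0  $abbdecdebaee  e
    1  abbdecdebaee$  $
    2  aee$abbdecdeb  b
    3  baee$abbdecde  e
    4  bbdecdebaee$a  a
    5  bdecdebaee$ab  b
    6  cdebaee$abbde  e
    7  debaee$abbdec  c
    8  decdebaee$abb  b
    9  e$abbdecdebae  e
   10  ebaee$abbdecd  d
   11  ecdebaee$abbd  d
   12  ee$abbdecdeba  a

e$beabecbedda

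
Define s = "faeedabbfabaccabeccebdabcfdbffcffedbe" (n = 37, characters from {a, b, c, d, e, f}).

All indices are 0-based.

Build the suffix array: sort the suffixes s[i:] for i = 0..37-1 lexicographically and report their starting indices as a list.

sorted suffixes:
  #0 SA[0]=9  'abaccabeccebdabcfdbffcffedbe'
  #1 SA[1]=5  'abbfabaccabeccebdabcfdbffcffedbe'
  #2 SA[2]=22  'abcfdbffcffedbe'
  #3 SA[3]=14  'abeccebdabcfdbffcffedbe'
  #4 SA[4]=11  'accabeccebdabcfdbffcffedbe'
  #5 SA[5]=1  'aeedabbfabaccabeccebdabcfdbffcffedbe'
  #6 SA[6]=10  'baccabeccebdabcfdbffcffedbe'
  #7 SA[7]=6  'bbfabaccabeccebdabcfdbffcffedbe'
  #8 SA[8]=23  'bcfdbffcffedbe'
  #9 SA[9]=20  'bdabcfdbffcffedbe'
  #10 SA[10]=35  'be'
  #11 SA[11]=15  'beccebdabcfdbffcffedbe'
  #12 SA[12]=7  'bfabaccabeccebdabcfdbffcffedbe'
  #13 SA[13]=27  'bffcffedbe'
  #14 SA[14]=13  'cabeccebdabcfdbffcffedbe'
  #15 SA[15]=12  'ccabeccebdabcfdbffcffedbe'
  #16 SA[16]=17  'ccebdabcfdbffcffedbe'
  #17 SA[17]=18  'cebdabcfdbffcffedbe'
  #18 SA[18]=24  'cfdbffcffedbe'
  #19 SA[19]=30  'cffedbe'
  #20 SA[20]=4  'dabbfabaccabeccebdabcfdbffcffedbe'
  #21 SA[21]=21  'dabcfdbffcffedbe'
  #22 SA[22]=34  'dbe'
  #23 SA[23]=26  'dbffcffedbe'
  #24 SA[24]=36  'e'
  #25 SA[25]=19  'ebdabcfdbffcffedbe'
  #26 SA[26]=16  'eccebdabcfdbffcffedbe'
  #27 SA[27]=3  'edabbfabaccabeccebdabcfdbffcffedbe'
  #28 SA[28]=33  'edbe'
  #29 SA[29]=2  'eedabbfabaccabeccebdabcfdbffcffedbe'
  #30 SA[30]=8  'fabaccabeccebdabcfdbffcffedbe'
  #31 SA[31]=0  'faeedabbfabaccabeccebdabcfdbffcffedbe'
  #32 SA[32]=29  'fcffedbe'
  #33 SA[33]=25  'fdbffcffedbe'
  #34 SA[34]=32  'fedbe'
  #35 SA[35]=28  'ffcffedbe'
  #36 SA[36]=31  'ffedbe'

[9, 5, 22, 14, 11, 1, 10, 6, 23, 20, 35, 15, 7, 27, 13, 12, 17, 18, 24, 30, 4, 21, 34, 26, 36, 19, 16, 3, 33, 2, 8, 0, 29, 25, 32, 28, 31]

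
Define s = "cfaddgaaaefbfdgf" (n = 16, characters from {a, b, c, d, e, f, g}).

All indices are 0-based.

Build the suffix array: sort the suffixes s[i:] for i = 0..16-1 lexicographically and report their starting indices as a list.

rank→(start, suffix):
  0 → (6, 'aaaefbfdgf')
  1 → (7, 'aaefbfdgf')
  2 → (2, 'addgaaaefbfdgf')
  3 → (8, 'aefbfdgf')
  4 → (11, 'bfdgf')
  5 → (0, 'cfaddgaaaefbfdgf')
  6 → (3, 'ddgaaaefbfdgf')
  7 → (4, 'dgaaaefbfdgf')
  8 → (13, 'dgf')
  9 → (9, 'efbfdgf')
  10 → (15, 'f')
  11 → (1, 'faddgaaaefbfdgf')
  12 → (10, 'fbfdgf')
  13 → (12, 'fdgf')
  14 → (5, 'gaaaefbfdgf')
  15 → (14, 'gf')

[6, 7, 2, 8, 11, 0, 3, 4, 13, 9, 15, 1, 10, 12, 5, 14]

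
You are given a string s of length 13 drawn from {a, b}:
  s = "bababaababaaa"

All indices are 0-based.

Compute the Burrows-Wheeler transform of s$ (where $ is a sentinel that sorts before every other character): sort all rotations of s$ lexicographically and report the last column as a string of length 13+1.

aaabbbbabaaaa$

rank  rotation        last
    0  $bababaababaaa  a
    1  a$bababaababaa  a
    2  aa$bababaababa  a
    3  aaa$bababaabab  b
    4  aababaaa$babab  b
    5  abaaa$bababaab  b
    6  abaababaaa$bab  b
    7  ababaaa$bababa  a
    8  ababaababaaa$b  b
    9  baaa$bababaaba  a
   10  baababaaa$baba  a
   11  babaaa$bababaa  a
   12  babaababaaa$ba  a
   13  bababaababaaa$  $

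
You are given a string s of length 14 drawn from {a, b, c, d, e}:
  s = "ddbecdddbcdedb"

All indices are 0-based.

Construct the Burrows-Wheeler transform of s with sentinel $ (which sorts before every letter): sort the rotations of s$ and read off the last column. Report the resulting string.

rank  rotation         last
    0  $ddbecdddbcdedb  b
    1  b$ddbecdddbcded  d
    2  bcdedb$ddbecddd  d
    3  becdddbcdedb$dd  d
    4  cdddbcdedb$ddbe  e
    5  cdedb$ddbecdddb  b
    6  db$ddbecdddbcde  e
    7  dbcdedb$ddbecdd  d
    8  dbecdddbcdedb$d  d
    9  ddbcdedb$ddbecd  d
   10  ddbecdddbcdedb$  $
   11  dddbcdedb$ddbec  c
   12  dedb$ddbecdddbc  c
   13  ecdddbcdedb$ddb  b
   14  edb$ddbecdddbcd  d

bdddebeddd$ccbd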